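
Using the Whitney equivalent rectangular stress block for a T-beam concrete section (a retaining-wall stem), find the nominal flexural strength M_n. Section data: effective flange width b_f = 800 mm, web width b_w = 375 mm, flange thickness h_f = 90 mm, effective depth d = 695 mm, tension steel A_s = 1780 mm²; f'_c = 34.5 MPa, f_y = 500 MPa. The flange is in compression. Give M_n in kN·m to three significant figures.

Tension: T = A_s f_y = 1780 × 500 = 890000 N.
Try a within the flange: a = T/(0.85 f'_c b_f) = 890000/(0.85 × 34.5 × 800) = 37.94 mm.
Since a = 37.94 ≤ h_f = 90 mm, the stress block lies entirely in the flange; analyse as a rectangular beam of width b_f.
M_n = T(d − a/2) = 890000 × (695 − 18.97) = 601.67 × 10⁶ N·mm.
M_n = 601.67 kN·m.

M_n ≈ 602 kN·m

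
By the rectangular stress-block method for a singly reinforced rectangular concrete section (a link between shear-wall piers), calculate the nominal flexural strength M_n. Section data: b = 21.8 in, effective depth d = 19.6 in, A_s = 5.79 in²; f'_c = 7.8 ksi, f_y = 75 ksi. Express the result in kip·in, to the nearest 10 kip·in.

M_n ≈ 7860 kip·in

T = A_s f_y = 5.79 × 75 = 434.25 kips.
a = T/(0.85 f'_c b) = 434.25/(0.85 × 7.8 × 21.8) = 3.004 in.
M_n = T(d − a/2) = 434.25 × (19.6 − 1.502) = 7859.1 kip·in.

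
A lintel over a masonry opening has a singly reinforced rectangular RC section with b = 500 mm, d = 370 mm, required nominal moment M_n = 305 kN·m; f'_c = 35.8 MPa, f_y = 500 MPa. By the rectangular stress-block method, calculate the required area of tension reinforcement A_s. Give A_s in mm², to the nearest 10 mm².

With M_n = 0.85 f'_c a b (d − a/2), solve the quadratic for a:
a = d − √(d² − 2M_n/(0.85 f'_c b)) = 370 − √(370² − 2 × 305×10⁶/(0.85 × 35.8 × 500)) = 58.86 mm.
A_s = 0.85 f'_c a b / f_y = 0.85 × 35.8 × 58.86 × 500 / 500 = 1791.1 mm².

A_s ≈ 1790 mm²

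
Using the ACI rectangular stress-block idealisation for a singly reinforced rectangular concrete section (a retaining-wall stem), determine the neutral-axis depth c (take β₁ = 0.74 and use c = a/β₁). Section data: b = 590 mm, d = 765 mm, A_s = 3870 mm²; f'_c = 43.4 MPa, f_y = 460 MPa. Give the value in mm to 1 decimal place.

c ≈ 110.5 mm

T = A_s f_y = 3870 × 460 = 1780200 N = 1780.2 kN.
Setting C = 0.85 f'_c a b equal to T: a = 1780200/(0.85 × 43.4 × 590) = 81.791 mm.
With β₁ = 0.74, c = a/β₁ = 81.791/0.74 = 110.5 mm.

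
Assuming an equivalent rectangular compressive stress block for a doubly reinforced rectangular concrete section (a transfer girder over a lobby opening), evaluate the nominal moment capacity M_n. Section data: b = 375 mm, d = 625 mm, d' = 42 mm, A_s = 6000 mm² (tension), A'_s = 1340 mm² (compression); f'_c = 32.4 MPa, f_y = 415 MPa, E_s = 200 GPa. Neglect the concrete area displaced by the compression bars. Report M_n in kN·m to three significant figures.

M_n ≈ 1350 kN·m

Assume both tension and compression steel yield.
Net tension couple steel: A_s − A'_s = 4660 mm².
a = (A_s − A'_s) f_y / (0.85 f'_c b) = 1933900/(0.85 × 32.4 × 375) = 187.26 mm.
c = a/β₁ = 187.26/0.819 = 228.64 mm; ε'_s = 0.003(c − d')/c = 0.0024 ≥ f_y/E_s = 0.0021, so compression steel does yield.
M_n = (A_s − A'_s) f_y (d − a/2) + A'_s f_y (d − d') = [1933900 × (625 − 93.63) + 556100 × (625 − 42)] × 10⁻⁶ = 1027.62 + 324.21 = 1351.83 kN·m.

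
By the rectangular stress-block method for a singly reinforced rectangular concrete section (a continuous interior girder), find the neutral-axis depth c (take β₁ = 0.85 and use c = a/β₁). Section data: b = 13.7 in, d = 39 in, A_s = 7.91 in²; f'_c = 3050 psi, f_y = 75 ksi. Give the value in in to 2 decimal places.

c ≈ 19.65 in

T = A_s f_y = 7.91 × 75 = 593.25 kips.
a = T/(0.85 f'_c b) = 593.25/(0.85 × 3.05 × 13.7) = 16.7032 in.
With β₁ = 0.85, c = a/β₁ = 16.7032/0.85 = 19.65 in.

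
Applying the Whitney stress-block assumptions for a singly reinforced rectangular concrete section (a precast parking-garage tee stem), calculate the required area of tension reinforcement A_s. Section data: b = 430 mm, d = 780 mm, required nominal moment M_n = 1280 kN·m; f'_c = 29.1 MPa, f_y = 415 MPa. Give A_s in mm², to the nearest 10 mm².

A_s ≈ 4450 mm²

With M_n = 0.85 f'_c a b (d − a/2), solve the quadratic for a:
a = d − √(d² − 2M_n/(0.85 f'_c b)) = 780 − √(780² − 2 × 1280×10⁶/(0.85 × 29.1 × 430)) = 173.61 mm.
A_s = 0.85 f'_c a b / f_y = 0.85 × 29.1 × 173.61 × 430 / 415 = 4449.5 mm².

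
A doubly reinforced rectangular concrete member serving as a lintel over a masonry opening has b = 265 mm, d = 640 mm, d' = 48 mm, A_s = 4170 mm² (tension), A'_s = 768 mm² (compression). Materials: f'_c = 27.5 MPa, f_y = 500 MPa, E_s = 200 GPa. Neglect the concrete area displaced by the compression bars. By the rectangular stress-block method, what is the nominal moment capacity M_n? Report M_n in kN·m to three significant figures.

M_n ≈ 1080 kN·m

Assume both tension and compression steel yield.
Net tension couple steel: A_s − A'_s = 3402 mm².
a = (A_s − A'_s) f_y / (0.85 f'_c b) = 1701000/(0.85 × 27.5 × 265) = 274.60 mm.
c = a/β₁ = 274.60/0.85 = 323.06 mm; ε'_s = 0.003(c − d')/c = 0.0026 ≥ f_y/E_s = 0.0025, so compression steel does yield.
M_n = (A_s − A'_s) f_y (d − a/2) + A'_s f_y (d − d') = [1701000 × (640 − 137.3) + 384000 × (640 − 48)] × 10⁻⁶ = 855.09 + 227.33 = 1082.42 kN·m.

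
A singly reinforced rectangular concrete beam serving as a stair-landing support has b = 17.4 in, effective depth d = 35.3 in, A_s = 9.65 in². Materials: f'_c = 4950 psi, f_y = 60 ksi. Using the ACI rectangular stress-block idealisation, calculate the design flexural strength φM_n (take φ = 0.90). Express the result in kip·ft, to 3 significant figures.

T = A_s f_y = 9.65 × 60 = 579 kips.
a = T/(0.85 f'_c b) = 579/(0.85 × 4.95 × 17.4) = 7.909 in.
M_n = T(d − a/2) = 579 × (35.3 − 3.9545) = 18149.0 kip·in = 18149.0/12 = 1512.42 kip·ft.
φM_n = 0.90 × 1512.42 = 1361.18 kip·ft.

φM_n ≈ 1360 kip·ft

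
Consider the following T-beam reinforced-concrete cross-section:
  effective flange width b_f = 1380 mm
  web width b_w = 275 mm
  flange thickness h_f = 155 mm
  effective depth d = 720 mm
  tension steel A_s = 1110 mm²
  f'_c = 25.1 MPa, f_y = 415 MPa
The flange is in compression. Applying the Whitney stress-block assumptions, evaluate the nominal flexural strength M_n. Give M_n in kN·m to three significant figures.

Tension: T = A_s f_y = 1110 × 415 = 460650 N.
Try a within the flange: a = T/(0.85 f'_c b_f) = 460650/(0.85 × 25.1 × 1380) = 15.65 mm.
Since a = 15.65 ≤ h_f = 155 mm, the stress block lies entirely in the flange; analyse as a rectangular beam of width b_f.
M_n = T(d − a/2) = 460650 × (720 − 7.825) = 328.06 × 10⁶ N·mm.
M_n = 328.06 kN·m.

M_n ≈ 328 kN·m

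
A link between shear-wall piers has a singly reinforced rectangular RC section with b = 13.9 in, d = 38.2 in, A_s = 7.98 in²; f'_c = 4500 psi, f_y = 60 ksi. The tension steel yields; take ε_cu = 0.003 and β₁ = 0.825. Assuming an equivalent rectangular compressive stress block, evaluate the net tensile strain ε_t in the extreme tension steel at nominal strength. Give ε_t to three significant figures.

ε_t ≈ 0.00750

a = A_s f_y/(0.85 f'_c b) = 9.006 in.
β₁ = 0.825, so c = a/β₁ = 9.006/0.825 = 10.916 in.
From the linear strain diagram with ε_cu = 0.003: ε_t = 0.003 (d − c)/c = 0.003 × (38.2 − 10.916)/10.916 = 0.00750.
Since ε_t ≥ 0.005, the section is tension-controlled.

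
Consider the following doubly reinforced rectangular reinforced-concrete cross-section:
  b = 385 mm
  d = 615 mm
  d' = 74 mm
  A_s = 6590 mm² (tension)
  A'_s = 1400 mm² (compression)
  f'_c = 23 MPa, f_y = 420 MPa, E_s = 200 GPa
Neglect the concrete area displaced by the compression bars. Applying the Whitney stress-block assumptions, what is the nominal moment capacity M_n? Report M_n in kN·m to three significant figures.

Assume both tension and compression steel yield.
Net tension couple steel: A_s − A'_s = 5190 mm².
a = (A_s − A'_s) f_y / (0.85 f'_c b) = 2179800/(0.85 × 23 × 385) = 289.61 mm.
c = a/β₁ = 289.61/0.85 = 340.72 mm; ε'_s = 0.003(c − d')/c = 0.0023 ≥ f_y/E_s = 0.0021, so compression steel does yield.
M_n = (A_s − A'_s) f_y (d − a/2) + A'_s f_y (d − d') = [2179800 × (615 − 144.805) + 588000 × (615 − 74)] × 10⁻⁶ = 1024.93 + 318.11 = 1343.04 kN·m.

M_n ≈ 1340 kN·m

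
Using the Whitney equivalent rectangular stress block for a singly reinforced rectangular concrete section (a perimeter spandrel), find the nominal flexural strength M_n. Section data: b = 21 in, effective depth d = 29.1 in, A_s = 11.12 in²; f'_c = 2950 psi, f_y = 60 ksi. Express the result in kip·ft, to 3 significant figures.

T = A_s f_y = 11.12 × 60 = 667.2 kips.
a = T/(0.85 f'_c b) = 667.2/(0.85 × 2.95 × 21) = 12.671 in.
M_n = T(d − a/2) = 667.2 × (29.1 − 6.3355) = 15188.5 kip·in = 15188.5/12 = 1265.71 kip·ft.

M_n ≈ 1270 kip·ft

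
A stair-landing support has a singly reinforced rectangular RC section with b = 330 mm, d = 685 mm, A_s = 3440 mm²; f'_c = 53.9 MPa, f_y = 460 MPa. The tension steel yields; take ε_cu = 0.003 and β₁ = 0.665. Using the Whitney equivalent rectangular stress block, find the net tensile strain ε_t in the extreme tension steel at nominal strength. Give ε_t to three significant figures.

ε_t ≈ 0.0101

a = A_s f_y/(0.85 f'_c b) = 104.66 mm.
β₁ = 0.665, so c = a/β₁ = 104.66/0.665 = 157.38 mm.
From the linear strain diagram with ε_cu = 0.003: ε_t = 0.003 (d − c)/c = 0.003 × (685 − 157.38)/157.38 = 0.0101.
Since ε_t ≥ 0.005, the section is tension-controlled.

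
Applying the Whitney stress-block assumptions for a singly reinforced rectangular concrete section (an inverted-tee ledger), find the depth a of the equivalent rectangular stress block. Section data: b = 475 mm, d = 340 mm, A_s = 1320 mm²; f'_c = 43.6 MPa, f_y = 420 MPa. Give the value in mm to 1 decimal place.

T = A_s f_y = 1320 × 420 = 554400 N = 554.4 kN.
Setting C = 0.85 f'_c a b equal to T: a = 554400/(0.85 × 43.6 × 475) = 31.5 mm.

a ≈ 31.5 mm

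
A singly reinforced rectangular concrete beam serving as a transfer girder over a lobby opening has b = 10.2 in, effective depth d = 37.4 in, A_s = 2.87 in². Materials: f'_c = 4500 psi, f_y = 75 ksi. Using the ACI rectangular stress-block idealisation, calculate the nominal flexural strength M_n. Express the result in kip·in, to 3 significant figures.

T = A_s f_y = 2.87 × 75 = 215.25 kips.
a = T/(0.85 f'_c b) = 215.25/(0.85 × 4.5 × 10.2) = 5.517 in.
M_n = T(d − a/2) = 215.25 × (37.4 − 2.7585) = 7456.6 kip·in.

M_n ≈ 7460 kip·in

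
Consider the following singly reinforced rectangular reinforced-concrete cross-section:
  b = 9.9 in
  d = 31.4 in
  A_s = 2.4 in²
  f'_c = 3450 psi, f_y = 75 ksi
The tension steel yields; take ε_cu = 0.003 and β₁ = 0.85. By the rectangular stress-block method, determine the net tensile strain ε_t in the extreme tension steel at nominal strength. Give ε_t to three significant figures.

a = A_s f_y/(0.85 f'_c b) = 6.200 in.
β₁ = 0.85, so c = a/β₁ = 6.200/0.85 = 7.294 in.
From the linear strain diagram with ε_cu = 0.003: ε_t = 0.003 (d − c)/c = 0.003 × (31.4 − 7.294)/7.294 = 0.00991.
Since ε_t ≥ 0.005, the section is tension-controlled.

ε_t ≈ 0.00991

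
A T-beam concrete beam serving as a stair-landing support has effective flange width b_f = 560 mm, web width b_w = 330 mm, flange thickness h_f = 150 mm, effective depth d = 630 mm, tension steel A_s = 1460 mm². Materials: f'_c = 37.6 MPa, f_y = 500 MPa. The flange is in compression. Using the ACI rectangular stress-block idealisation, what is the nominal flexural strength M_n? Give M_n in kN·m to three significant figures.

Tension: T = A_s f_y = 1460 × 500 = 730000 N.
Try a within the flange: a = T/(0.85 f'_c b_f) = 730000/(0.85 × 37.6 × 560) = 40.79 mm.
Since a = 40.79 ≤ h_f = 150 mm, the stress block lies entirely in the flange; analyse as a rectangular beam of width b_f.
M_n = T(d − a/2) = 730000 × (630 − 20.395) = 445.01 × 10⁶ N·mm.
M_n = 445.01 kN·m.

M_n ≈ 445 kN·m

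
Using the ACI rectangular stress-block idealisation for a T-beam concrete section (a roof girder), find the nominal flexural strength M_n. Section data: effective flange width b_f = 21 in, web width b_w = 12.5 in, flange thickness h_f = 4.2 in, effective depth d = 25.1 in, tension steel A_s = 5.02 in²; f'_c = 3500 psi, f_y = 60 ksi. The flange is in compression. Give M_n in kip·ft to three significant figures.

M_n ≈ 569 kip·ft

Tension: T = A_s f_y = 5.02 × 60 = 301.2 kips.
Try a within the flange: a = T/(0.85 f'_c b_f) = 301.2/(0.85 × 3.5 × 21) = 4.821 in.
a = 4.821 > h_f = 4.2 in: the block extends into the web. Split into flange-overhang and web parts.
C_f = 0.85 f'_c (b_f − b_w) h_f = 0.85 × 3.5 × (21 − 12.5) × 4.2 = 106.2 kips.
Remaining web compression depth: a_w = (T − C_f)/(0.85 f'_c b_w) = (301.2 − 106.2)/(0.85 × 3.5 × 12.5) = 5.244 in.
M_n = C_f(d − h_f/2) + (T − C_f)(d − a_w/2) = 106.2 × (25.1 − 2.1) + 195 × (25.1 − 2.622) = 2442.6 + 4383.2 = 6825.8 kip·in.
M_n = 6825.8/12 = 568.82 kip·ft.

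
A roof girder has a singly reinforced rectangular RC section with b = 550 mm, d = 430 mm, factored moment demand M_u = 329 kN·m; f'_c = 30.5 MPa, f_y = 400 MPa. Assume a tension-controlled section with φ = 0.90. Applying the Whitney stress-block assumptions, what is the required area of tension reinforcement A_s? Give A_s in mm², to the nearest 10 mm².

M_n = M_u/φ = 329/0.90 = 365.556 kN·m.
With M_n = 0.85 f'_c a b (d − a/2), solve the quadratic for a:
a = d − √(d² − 2M_n/(0.85 f'_c b)) = 430 − √(430² − 2 × 365.556×10⁶/(0.85 × 30.5 × 550)) = 64.45 mm.
A_s = 0.85 f'_c a b / f_y = 0.85 × 30.5 × 64.45 × 550 / 400 = 2297.4 mm².

A_s ≈ 2300 mm²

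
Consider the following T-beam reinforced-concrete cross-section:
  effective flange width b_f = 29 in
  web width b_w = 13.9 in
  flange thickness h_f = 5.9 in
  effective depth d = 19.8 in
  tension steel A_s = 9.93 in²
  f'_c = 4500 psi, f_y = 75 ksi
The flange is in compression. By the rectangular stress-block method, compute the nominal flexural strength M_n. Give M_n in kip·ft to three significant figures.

Tension: T = A_s f_y = 9.93 × 75 = 744.75 kips.
Try a within the flange: a = T/(0.85 f'_c b_f) = 744.75/(0.85 × 4.5 × 29) = 6.714 in.
a = 6.714 > h_f = 5.9 in: the block extends into the web. Split into flange-overhang and web parts.
C_f = 0.85 f'_c (b_f − b_w) h_f = 0.85 × 4.5 × (29 − 13.9) × 5.9 = 340.8 kips.
Remaining web compression depth: a_w = (T − C_f)/(0.85 f'_c b_w) = (744.75 − 340.8)/(0.85 × 4.5 × 13.9) = 7.598 in.
M_n = C_f(d − h_f/2) + (T − C_f)(d − a_w/2) = 340.8 × (19.8 − 2.95) + 403.95 × (19.8 − 3.799) = 5742.5 + 6463.6 = 12206.1 kip·in.
M_n = 12206.1/12 = 1017.18 kip·ft.

M_n ≈ 1020 kip·ft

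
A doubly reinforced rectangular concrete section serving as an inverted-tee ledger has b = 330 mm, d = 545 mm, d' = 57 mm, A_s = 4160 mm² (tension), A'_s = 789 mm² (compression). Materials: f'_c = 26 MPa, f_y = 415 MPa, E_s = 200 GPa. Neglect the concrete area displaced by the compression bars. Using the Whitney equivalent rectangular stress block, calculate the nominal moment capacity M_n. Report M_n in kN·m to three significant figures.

Assume both tension and compression steel yield.
Net tension couple steel: A_s − A'_s = 3371 mm².
a = (A_s − A'_s) f_y / (0.85 f'_c b) = 1398965/(0.85 × 26 × 330) = 191.82 mm.
c = a/β₁ = 191.82/0.85 = 225.67 mm; ε'_s = 0.003(c − d')/c = 0.0022 ≥ f_y/E_s = 0.0021, so compression steel does yield.
M_n = (A_s − A'_s) f_y (d − a/2) + A'_s f_y (d − d') = [1398965 × (545 − 95.91) + 327435 × (545 − 57)] × 10⁻⁶ = 628.26 + 159.79 = 788.05 kN·m.

M_n ≈ 788 kN·m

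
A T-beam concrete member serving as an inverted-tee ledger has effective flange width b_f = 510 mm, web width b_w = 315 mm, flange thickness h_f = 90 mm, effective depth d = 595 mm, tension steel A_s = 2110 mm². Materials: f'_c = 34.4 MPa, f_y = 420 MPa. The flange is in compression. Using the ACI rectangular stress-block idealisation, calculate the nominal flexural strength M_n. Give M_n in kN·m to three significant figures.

M_n ≈ 501 kN·m

Tension: T = A_s f_y = 2110 × 420 = 886200 N.
Try a within the flange: a = T/(0.85 f'_c b_f) = 886200/(0.85 × 34.4 × 510) = 59.43 mm.
Since a = 59.43 ≤ h_f = 90 mm, the stress block lies entirely in the flange; analyse as a rectangular beam of width b_f.
M_n = T(d − a/2) = 886200 × (595 − 29.715) = 500.96 × 10⁶ N·mm.
M_n = 500.96 kN·m.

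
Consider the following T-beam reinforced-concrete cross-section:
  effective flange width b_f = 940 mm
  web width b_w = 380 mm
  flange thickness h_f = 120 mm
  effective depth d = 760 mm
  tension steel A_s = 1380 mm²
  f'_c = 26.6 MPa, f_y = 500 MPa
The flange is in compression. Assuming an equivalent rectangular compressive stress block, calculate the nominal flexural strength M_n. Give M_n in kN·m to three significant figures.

Tension: T = A_s f_y = 1380 × 500 = 690000 N.
Try a within the flange: a = T/(0.85 f'_c b_f) = 690000/(0.85 × 26.6 × 940) = 32.47 mm.
Since a = 32.47 ≤ h_f = 120 mm, the stress block lies entirely in the flange; analyse as a rectangular beam of width b_f.
M_n = T(d − a/2) = 690000 × (760 − 16.235) = 513.20 × 10⁶ N·mm.
M_n = 513.20 kN·m.

M_n ≈ 513 kN·m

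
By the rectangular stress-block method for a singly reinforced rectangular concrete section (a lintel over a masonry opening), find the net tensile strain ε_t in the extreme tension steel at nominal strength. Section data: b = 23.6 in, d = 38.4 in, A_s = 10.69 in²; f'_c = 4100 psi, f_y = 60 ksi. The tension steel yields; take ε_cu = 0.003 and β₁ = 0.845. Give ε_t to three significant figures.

a = A_s f_y/(0.85 f'_c b) = 7.799 in.
β₁ = 0.845, so c = a/β₁ = 7.799/0.845 = 9.230 in.
From the linear strain diagram with ε_cu = 0.003: ε_t = 0.003 (d − c)/c = 0.003 × (38.4 − 9.230)/9.230 = 0.00948.
Since ε_t ≥ 0.005, the section is tension-controlled.

ε_t ≈ 0.00948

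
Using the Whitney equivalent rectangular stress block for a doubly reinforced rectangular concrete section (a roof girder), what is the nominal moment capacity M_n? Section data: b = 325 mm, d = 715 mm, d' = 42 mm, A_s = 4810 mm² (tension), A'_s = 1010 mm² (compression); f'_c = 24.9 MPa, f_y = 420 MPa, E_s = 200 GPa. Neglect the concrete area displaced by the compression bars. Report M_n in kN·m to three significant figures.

M_n ≈ 1240 kN·m

Assume both tension and compression steel yield.
Net tension couple steel: A_s − A'_s = 3800 mm².
a = (A_s − A'_s) f_y / (0.85 f'_c b) = 1596000/(0.85 × 24.9 × 325) = 232.02 mm.
c = a/β₁ = 232.02/0.85 = 272.96 mm; ε'_s = 0.003(c − d')/c = 0.0025 ≥ f_y/E_s = 0.0021, so compression steel does yield.
M_n = (A_s − A'_s) f_y (d − a/2) + A'_s f_y (d − d') = [1596000 × (715 − 116.01) + 424200 × (715 − 42)] × 10⁻⁶ = 955.99 + 285.49 = 1241.48 kN·m.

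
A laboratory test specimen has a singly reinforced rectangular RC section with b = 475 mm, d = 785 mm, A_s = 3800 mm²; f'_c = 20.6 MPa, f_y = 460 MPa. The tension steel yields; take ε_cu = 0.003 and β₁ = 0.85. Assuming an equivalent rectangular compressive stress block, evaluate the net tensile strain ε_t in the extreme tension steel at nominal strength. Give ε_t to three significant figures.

a = A_s f_y/(0.85 f'_c b) = 210.17 mm.
β₁ = 0.85, so c = a/β₁ = 210.17/0.85 = 247.26 mm.
From the linear strain diagram with ε_cu = 0.003: ε_t = 0.003 (d − c)/c = 0.003 × (785 − 247.26)/247.26 = 0.00652.
Since ε_t ≥ 0.005, the section is tension-controlled.

ε_t ≈ 0.00652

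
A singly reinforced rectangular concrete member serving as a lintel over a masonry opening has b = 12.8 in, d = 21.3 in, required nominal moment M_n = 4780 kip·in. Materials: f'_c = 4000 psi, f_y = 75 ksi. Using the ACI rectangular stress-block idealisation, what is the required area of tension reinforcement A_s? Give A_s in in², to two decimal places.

From M_n = 0.85 f'_c a b (d − a/2):
a = d − √(d² − 2M_n/(0.85 f'_c b)) = 21.3 − √(21.3² − 2 × 4780/(0.85 × 4 × 12.8)) = 6.002 in.
A_s = 0.85 f'_c a b / f_y = 0.85 × 4 × 6.002 × 12.8 / 75 = 3.483 in².

A_s ≈ 3.48 in²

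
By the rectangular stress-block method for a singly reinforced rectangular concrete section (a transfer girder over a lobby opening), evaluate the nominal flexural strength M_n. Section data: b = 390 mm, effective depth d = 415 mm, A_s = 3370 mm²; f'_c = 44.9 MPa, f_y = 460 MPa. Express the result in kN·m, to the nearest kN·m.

T = A_s f_y = 3370 × 460 = 1550200 N = 1550.2 kN.
From C = T: a = T/(0.85 f'_c b) = 1550200/(0.85 × 44.9 × 390) = 104.15 mm.
M_n = T(d − a/2) = 1550.2 kN × (415 − 52.075) mm = 562.61 kN·m.

M_n ≈ 563 kN·m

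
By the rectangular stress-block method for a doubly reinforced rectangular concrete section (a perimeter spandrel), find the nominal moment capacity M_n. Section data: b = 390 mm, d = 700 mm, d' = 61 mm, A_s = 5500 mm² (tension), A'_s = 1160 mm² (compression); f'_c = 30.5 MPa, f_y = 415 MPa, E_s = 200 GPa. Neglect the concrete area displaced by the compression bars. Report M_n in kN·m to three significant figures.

Assume both tension and compression steel yield.
Net tension couple steel: A_s − A'_s = 4340 mm².
a = (A_s − A'_s) f_y / (0.85 f'_c b) = 1801100/(0.85 × 30.5 × 390) = 178.14 mm.
c = a/β₁ = 178.14/0.832 = 214.11 mm; ε'_s = 0.003(c − d')/c = 0.0021 ≥ f_y/E_s = 0.0021, so compression steel does yield.
M_n = (A_s − A'_s) f_y (d − a/2) + A'_s f_y (d − d') = [1801100 × (700 − 89.07) + 481400 × (700 − 61)] × 10⁻⁶ = 1100.35 + 307.61 = 1407.96 kN·m.

M_n ≈ 1410 kN·m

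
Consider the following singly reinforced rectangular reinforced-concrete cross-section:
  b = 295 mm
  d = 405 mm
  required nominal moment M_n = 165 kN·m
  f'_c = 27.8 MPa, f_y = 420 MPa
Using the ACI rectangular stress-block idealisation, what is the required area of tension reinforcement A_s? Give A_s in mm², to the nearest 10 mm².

With M_n = 0.85 f'_c a b (d − a/2), solve the quadratic for a:
a = d − √(d² − 2M_n/(0.85 f'_c b)) = 405 − √(405² − 2 × 165×10⁶/(0.85 × 27.8 × 295)) = 63.41 mm.
A_s = 0.85 f'_c a b / f_y = 0.85 × 27.8 × 63.41 × 295 / 420 = 1052.4 mm².

A_s ≈ 1050 mm²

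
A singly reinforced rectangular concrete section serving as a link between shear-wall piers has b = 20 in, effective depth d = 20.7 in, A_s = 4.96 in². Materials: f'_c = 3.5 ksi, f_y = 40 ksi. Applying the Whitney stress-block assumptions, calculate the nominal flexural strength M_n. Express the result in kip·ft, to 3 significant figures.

T = A_s f_y = 4.96 × 40 = 198.4 kips.
a = T/(0.85 f'_c b) = 198.4/(0.85 × 3.5 × 20) = 3.334 in.
M_n = T(d − a/2) = 198.4 × (20.7 − 1.667) = 3776.1 kip·in = 3776.1/12 = 314.68 kip·ft.

M_n ≈ 315 kip·ft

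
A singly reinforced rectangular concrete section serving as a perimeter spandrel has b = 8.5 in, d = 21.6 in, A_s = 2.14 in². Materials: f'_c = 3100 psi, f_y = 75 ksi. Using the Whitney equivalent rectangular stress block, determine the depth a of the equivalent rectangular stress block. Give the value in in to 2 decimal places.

T = A_s f_y = 2.14 × 75 = 160.5 kips.
a = T/(0.85 f'_c b) = 160.5/(0.85 × 3.1 × 8.5) = 7.17 in.

a ≈ 7.17 in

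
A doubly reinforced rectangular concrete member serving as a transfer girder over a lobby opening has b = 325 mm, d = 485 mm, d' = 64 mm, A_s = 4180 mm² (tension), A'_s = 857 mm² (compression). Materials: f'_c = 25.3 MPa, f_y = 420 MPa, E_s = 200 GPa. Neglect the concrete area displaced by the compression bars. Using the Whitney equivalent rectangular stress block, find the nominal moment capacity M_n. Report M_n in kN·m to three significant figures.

M_n ≈ 689 kN·m

Assume both tension and compression steel yield.
Net tension couple steel: A_s − A'_s = 3323 mm².
a = (A_s − A'_s) f_y / (0.85 f'_c b) = 1395660/(0.85 × 25.3 × 325) = 199.69 mm.
c = a/β₁ = 199.69/0.85 = 234.93 mm; ε'_s = 0.003(c − d')/c = 0.0022 ≥ f_y/E_s = 0.0021, so compression steel does yield.
M_n = (A_s − A'_s) f_y (d − a/2) + A'_s f_y (d − d') = [1395660 × (485 − 99.845) + 359940 × (485 − 64)] × 10⁻⁶ = 537.55 + 151.53 = 689.08 kN·m.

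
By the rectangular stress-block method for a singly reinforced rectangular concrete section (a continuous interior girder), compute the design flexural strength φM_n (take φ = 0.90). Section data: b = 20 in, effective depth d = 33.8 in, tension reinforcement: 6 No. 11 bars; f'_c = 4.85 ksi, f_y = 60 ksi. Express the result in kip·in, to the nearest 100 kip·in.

φM_n ≈ 15400 kip·in

A_s = 6 × 1.56 = 9.36 in².
T = A_s f_y = 9.36 × 60 = 561.6 kips.
a = T/(0.85 f'_c b) = 561.6/(0.85 × 4.85 × 20) = 6.811 in.
M_n = T(d − a/2) = 561.6 × (33.8 − 3.4055) = 17069.6 kip·in.
φM_n = 0.90 × 17069.6 = 15362.6 kip·in.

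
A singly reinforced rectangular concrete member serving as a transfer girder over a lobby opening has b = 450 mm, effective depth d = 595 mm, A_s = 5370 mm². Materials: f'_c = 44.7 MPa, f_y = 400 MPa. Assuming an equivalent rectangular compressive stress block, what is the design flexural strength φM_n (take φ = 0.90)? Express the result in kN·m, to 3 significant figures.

φM_n ≈ 1030 kN·m

T = A_s f_y = 5370 × 400 = 2148000 N = 2148 kN.
From C = T: a = T/(0.85 f'_c b) = 2148000/(0.85 × 44.7 × 450) = 125.63 mm.
M_n = T(d − a/2) = 2148 kN × (595 − 62.815) mm = 1143.13 kN·m.
φM_n = 0.90 × 1143.13 = 1028.82 kN·m.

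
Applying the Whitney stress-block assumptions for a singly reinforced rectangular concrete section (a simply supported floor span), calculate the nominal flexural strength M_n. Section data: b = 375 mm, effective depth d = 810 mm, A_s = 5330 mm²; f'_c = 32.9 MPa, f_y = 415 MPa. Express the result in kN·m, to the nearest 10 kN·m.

T = A_s f_y = 5330 × 415 = 2211950 N = 2211.95 kN.
From C = T: a = T/(0.85 f'_c b) = 2211950/(0.85 × 32.9 × 375) = 210.93 mm.
M_n = T(d − a/2) = 2211.95 kN × (810 − 105.465) mm = 1558.40 kN·m.

M_n ≈ 1560 kN·m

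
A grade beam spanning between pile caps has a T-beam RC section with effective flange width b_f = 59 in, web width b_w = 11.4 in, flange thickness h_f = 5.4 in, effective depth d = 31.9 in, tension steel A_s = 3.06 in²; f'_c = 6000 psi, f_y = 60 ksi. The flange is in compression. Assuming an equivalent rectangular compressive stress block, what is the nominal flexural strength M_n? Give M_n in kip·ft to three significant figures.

M_n ≈ 483 kip·ft

Tension: T = A_s f_y = 3.06 × 60 = 183.6 kips.
Try a within the flange: a = T/(0.85 f'_c b_f) = 183.6/(0.85 × 6 × 59) = 0.610 in.
Since a = 0.610 ≤ h_f = 5.4 in, the stress block lies entirely in the flange; analyse as a rectangular beam of width b_f.
M_n = T(d − a/2) = 183.6 × (31.9 − 0.305) = 5800.8 kip·in.
M_n = 5800.8/12 = 483.40 kip·ft.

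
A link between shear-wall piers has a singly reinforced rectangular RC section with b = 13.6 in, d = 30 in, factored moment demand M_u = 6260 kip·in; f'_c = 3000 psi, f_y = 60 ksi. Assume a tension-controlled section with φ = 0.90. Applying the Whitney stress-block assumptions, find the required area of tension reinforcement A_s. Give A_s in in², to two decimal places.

M_n = M_u/φ = 6260/0.90 = 6955.56 kip·in.
From M_n = 0.85 f'_c a b (d − a/2):
a = d − √(d² − 2M_n/(0.85 f'_c b)) = 30 − √(30² − 2 × 6955.56/(0.85 × 3 × 13.6)) = 7.665 in.
A_s = 0.85 f'_c a b / f_y = 0.85 × 3 × 7.665 × 13.6 / 60 = 4.430 in².

A_s ≈ 4.43 in²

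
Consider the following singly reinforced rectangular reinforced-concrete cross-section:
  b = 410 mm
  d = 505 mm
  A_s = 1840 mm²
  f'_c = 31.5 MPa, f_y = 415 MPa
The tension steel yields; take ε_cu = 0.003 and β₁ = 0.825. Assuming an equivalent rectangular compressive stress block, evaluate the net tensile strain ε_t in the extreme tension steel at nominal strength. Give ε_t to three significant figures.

a = A_s f_y/(0.85 f'_c b) = 69.56 mm.
β₁ = 0.825, so c = a/β₁ = 69.56/0.825 = 84.32 mm.
From the linear strain diagram with ε_cu = 0.003: ε_t = 0.003 (d − c)/c = 0.003 × (505 − 84.32)/84.32 = 0.0150.
Since ε_t ≥ 0.005, the section is tension-controlled.

ε_t ≈ 0.0150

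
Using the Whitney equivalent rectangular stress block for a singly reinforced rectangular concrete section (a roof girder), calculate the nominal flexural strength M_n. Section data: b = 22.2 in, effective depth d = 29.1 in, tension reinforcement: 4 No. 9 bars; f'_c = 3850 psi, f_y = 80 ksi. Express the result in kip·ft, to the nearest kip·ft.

M_n ≈ 717 kip·ft

A_s = 4 × 1 = 4 in².
T = A_s f_y = 4 × 80 = 320 kips.
a = T/(0.85 f'_c b) = 320/(0.85 × 3.85 × 22.2) = 4.405 in.
M_n = T(d − a/2) = 320 × (29.1 − 2.2025) = 8607.2 kip·in = 8607.2/12 = 717.27 kip·ft.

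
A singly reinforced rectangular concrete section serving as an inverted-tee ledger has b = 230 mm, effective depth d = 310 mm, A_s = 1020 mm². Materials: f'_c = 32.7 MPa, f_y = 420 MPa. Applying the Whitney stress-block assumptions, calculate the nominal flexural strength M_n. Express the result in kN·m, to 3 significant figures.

M_n ≈ 118 kN·m

T = A_s f_y = 1020 × 420 = 428400 N = 428.4 kN.
From C = T: a = T/(0.85 f'_c b) = 428400/(0.85 × 32.7 × 230) = 67.01 mm.
M_n = T(d − a/2) = 428.4 kN × (310 − 33.505) mm = 118.45 kN·m.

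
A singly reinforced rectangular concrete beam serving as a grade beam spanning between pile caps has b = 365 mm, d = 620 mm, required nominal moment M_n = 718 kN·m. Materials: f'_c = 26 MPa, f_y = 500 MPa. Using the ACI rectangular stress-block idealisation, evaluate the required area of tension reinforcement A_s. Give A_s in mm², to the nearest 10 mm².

With M_n = 0.85 f'_c a b (d − a/2), solve the quadratic for a:
a = d − √(d² − 2M_n/(0.85 f'_c b)) = 620 − √(620² − 2 × 718×10⁶/(0.85 × 26 × 365)) = 165.71 mm.
A_s = 0.85 f'_c a b / f_y = 0.85 × 26 × 165.71 × 365 / 500 = 2673.4 mm².

A_s ≈ 2670 mm²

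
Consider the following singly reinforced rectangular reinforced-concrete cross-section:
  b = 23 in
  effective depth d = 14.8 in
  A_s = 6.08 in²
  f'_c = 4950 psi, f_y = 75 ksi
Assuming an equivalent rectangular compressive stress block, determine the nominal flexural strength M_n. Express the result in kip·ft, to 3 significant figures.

T = A_s f_y = 6.08 × 75 = 456 kips.
a = T/(0.85 f'_c b) = 456/(0.85 × 4.95 × 23) = 4.712 in.
M_n = T(d − a/2) = 456 × (14.8 − 2.356) = 5674.5 kip·in = 5674.5/12 = 472.88 kip·ft.

M_n ≈ 473 kip·ft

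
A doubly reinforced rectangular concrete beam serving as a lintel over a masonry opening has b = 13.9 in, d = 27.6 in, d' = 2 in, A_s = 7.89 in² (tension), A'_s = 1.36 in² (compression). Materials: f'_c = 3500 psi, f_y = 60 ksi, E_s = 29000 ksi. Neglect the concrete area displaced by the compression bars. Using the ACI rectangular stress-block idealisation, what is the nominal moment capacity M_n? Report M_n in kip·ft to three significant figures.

Assume both steels yield.
a = (A_s − A'_s) f_y/(0.85 f'_c b) = (7.89 − 1.36) × 60/(0.85 × 3.5 × 13.9) = 9.475 in.
c = a/β₁ = 9.475/0.85 = 11.147 in; ε'_s = 0.003(c − d')/c = 0.0025 ≥ ε_y = 0.0021, so the compression steel yields.
M_n = (A_s − A'_s) f_y (d − a/2) + A'_s f_y (d − d') = 391.8 × (27.6 − 4.7375) + 81.6 × (27.6 − 2) = 8957.5 + 2089.0 = 11046.5 kip·in = 11046.5/12 = 920.54 kip·ft.

M_n ≈ 921 kip·ft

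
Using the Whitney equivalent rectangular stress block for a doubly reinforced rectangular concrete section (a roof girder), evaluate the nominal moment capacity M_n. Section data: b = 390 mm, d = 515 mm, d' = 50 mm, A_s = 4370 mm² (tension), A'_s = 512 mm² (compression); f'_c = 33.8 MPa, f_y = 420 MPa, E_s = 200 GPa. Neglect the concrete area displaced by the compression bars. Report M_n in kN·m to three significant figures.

M_n ≈ 817 kN·m

Assume both tension and compression steel yield.
Net tension couple steel: A_s − A'_s = 3858 mm².
a = (A_s − A'_s) f_y / (0.85 f'_c b) = 1620360/(0.85 × 33.8 × 390) = 144.61 mm.
c = a/β₁ = 144.61/0.809 = 178.75 mm; ε'_s = 0.003(c − d')/c = 0.0022 ≥ f_y/E_s = 0.0021, so compression steel does yield.
M_n = (A_s − A'_s) f_y (d − a/2) + A'_s f_y (d − d') = [1620360 × (515 − 72.305) + 215040 × (515 − 50)] × 10⁻⁶ = 717.33 + 99.99 = 817.32 kN·m.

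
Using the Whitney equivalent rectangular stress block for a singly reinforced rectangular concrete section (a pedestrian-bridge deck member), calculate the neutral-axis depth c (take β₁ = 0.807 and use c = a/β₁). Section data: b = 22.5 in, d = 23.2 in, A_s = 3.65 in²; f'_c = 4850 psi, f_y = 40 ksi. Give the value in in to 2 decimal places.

c ≈ 1.95 in

T = A_s f_y = 3.65 × 40 = 146 kips.
a = T/(0.85 f'_c b) = 146/(0.85 × 4.85 × 22.5) = 1.5740 in.
With β₁ = 0.807, c = a/β₁ = 1.5740/0.807 = 1.95 in.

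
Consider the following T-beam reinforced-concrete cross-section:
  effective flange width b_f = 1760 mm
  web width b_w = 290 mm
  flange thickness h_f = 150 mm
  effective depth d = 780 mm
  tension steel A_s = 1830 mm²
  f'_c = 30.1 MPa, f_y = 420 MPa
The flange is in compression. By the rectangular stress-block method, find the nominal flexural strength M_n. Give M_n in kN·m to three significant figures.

Tension: T = A_s f_y = 1830 × 420 = 768600 N.
Try a within the flange: a = T/(0.85 f'_c b_f) = 768600/(0.85 × 30.1 × 1760) = 17.07 mm.
Since a = 17.07 ≤ h_f = 150 mm, the stress block lies entirely in the flange; analyse as a rectangular beam of width b_f.
M_n = T(d − a/2) = 768600 × (780 − 8.535) = 592.95 × 10⁶ N·mm.
M_n = 592.95 kN·m.

M_n ≈ 593 kN·m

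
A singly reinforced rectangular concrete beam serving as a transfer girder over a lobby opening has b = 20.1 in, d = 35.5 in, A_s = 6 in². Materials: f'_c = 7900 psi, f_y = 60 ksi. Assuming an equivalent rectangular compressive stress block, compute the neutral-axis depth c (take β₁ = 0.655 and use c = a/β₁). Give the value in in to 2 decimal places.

c ≈ 4.07 in

T = A_s f_y = 6 × 60 = 360 kips.
a = T/(0.85 f'_c b) = 360/(0.85 × 7.9 × 20.1) = 2.6672 in.
With β₁ = 0.655, c = a/β₁ = 2.6672/0.655 = 4.07 in.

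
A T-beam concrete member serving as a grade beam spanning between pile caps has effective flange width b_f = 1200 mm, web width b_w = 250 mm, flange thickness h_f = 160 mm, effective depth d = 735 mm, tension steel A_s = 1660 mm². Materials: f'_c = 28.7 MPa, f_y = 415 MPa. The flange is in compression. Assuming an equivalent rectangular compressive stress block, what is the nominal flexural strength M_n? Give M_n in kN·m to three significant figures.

M_n ≈ 498 kN·m

Tension: T = A_s f_y = 1660 × 415 = 688900 N.
Try a within the flange: a = T/(0.85 f'_c b_f) = 688900/(0.85 × 28.7 × 1200) = 23.53 mm.
Since a = 23.53 ≤ h_f = 160 mm, the stress block lies entirely in the flange; analyse as a rectangular beam of width b_f.
M_n = T(d − a/2) = 688900 × (735 − 11.765) = 498.24 × 10⁶ N·mm.
M_n = 498.24 kN·m.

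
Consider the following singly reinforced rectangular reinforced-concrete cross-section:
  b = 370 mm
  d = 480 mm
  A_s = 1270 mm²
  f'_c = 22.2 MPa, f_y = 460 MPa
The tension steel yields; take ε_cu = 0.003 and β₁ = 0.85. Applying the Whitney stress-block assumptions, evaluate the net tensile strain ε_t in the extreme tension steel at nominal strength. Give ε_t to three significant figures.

a = A_s f_y/(0.85 f'_c b) = 83.67 mm.
β₁ = 0.85, so c = a/β₁ = 83.67/0.85 = 98.44 mm.
From the linear strain diagram with ε_cu = 0.003: ε_t = 0.003 (d − c)/c = 0.003 × (480 − 98.44)/98.44 = 0.0116.
Since ε_t ≥ 0.005, the section is tension-controlled.

ε_t ≈ 0.0116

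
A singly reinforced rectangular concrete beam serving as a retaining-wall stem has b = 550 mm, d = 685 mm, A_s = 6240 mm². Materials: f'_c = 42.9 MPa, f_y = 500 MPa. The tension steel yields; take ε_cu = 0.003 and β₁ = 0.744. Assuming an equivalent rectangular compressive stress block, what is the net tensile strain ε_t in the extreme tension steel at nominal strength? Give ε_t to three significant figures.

a = A_s f_y/(0.85 f'_c b) = 155.57 mm.
β₁ = 0.744, so c = a/β₁ = 155.57/0.744 = 209.10 mm.
From the linear strain diagram with ε_cu = 0.003: ε_t = 0.003 (d − c)/c = 0.003 × (685 − 209.10)/209.10 = 0.00683.
Since ε_t ≥ 0.005, the section is tension-controlled.

ε_t ≈ 0.00683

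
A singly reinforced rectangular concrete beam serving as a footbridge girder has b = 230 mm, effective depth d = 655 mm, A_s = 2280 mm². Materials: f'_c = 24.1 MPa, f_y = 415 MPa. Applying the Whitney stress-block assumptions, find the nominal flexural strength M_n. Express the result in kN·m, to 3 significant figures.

M_n ≈ 525 kN·m

T = A_s f_y = 2280 × 415 = 946200 N = 946.2 kN.
From C = T: a = T/(0.85 f'_c b) = 946200/(0.85 × 24.1 × 230) = 200.83 mm.
M_n = T(d − a/2) = 946.2 kN × (655 − 100.415) mm = 524.75 kN·m.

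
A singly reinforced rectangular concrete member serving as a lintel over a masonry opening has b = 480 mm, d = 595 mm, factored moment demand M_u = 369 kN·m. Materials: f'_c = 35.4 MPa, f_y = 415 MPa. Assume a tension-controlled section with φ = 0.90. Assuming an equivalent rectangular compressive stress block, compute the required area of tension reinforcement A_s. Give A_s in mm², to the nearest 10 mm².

M_n = M_u/φ = 369/0.90 = 410 kN·m.
With M_n = 0.85 f'_c a b (d − a/2), solve the quadratic for a:
a = d − √(d² − 2M_n/(0.85 f'_c b)) = 595 − √(595² − 2 × 410×10⁶/(0.85 × 35.4 × 480)) = 49.79 mm.
A_s = 0.85 f'_c a b / f_y = 0.85 × 35.4 × 49.79 × 480 / 415 = 1732.8 mm².

A_s ≈ 1730 mm²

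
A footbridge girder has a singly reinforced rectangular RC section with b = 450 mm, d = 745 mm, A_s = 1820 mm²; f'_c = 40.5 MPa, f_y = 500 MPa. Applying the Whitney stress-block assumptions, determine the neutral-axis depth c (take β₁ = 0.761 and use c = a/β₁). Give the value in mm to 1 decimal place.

c ≈ 77.2 mm

T = A_s f_y = 1820 × 500 = 910000 N = 910 kN.
Setting C = 0.85 f'_c a b equal to T: a = 910000/(0.85 × 40.5 × 450) = 58.743 mm.
With β₁ = 0.761, c = a/β₁ = 58.743/0.761 = 77.2 mm.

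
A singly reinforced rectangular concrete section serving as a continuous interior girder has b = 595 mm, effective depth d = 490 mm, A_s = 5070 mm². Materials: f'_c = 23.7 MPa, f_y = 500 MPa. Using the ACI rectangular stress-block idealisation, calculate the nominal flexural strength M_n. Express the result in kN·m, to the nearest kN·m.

T = A_s f_y = 5070 × 500 = 2535000 N = 2535 kN.
From C = T: a = T/(0.85 f'_c b) = 2535000/(0.85 × 23.7 × 595) = 211.49 mm.
M_n = T(d − a/2) = 2535 kN × (490 − 105.745) mm = 974.09 kN·m.

M_n ≈ 974 kN·m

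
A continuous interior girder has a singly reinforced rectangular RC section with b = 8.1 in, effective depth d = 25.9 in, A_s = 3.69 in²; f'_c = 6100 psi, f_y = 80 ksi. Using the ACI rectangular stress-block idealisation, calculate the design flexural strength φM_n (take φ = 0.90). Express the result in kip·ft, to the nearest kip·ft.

φM_n ≈ 496 kip·ft

T = A_s f_y = 3.69 × 80 = 295.2 kips.
a = T/(0.85 f'_c b) = 295.2/(0.85 × 6.1 × 8.1) = 7.029 in.
M_n = T(d − a/2) = 295.2 × (25.9 − 3.5145) = 6608.2 kip·in = 6608.2/12 = 550.68 kip·ft.
φM_n = 0.90 × 550.68 = 495.61 kip·ft.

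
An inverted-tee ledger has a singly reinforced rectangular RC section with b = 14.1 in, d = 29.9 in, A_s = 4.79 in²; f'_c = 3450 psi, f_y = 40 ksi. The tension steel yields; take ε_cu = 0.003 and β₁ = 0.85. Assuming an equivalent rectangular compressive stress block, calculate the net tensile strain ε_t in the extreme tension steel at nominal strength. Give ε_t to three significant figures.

ε_t ≈ 0.0135

a = A_s f_y/(0.85 f'_c b) = 4.634 in.
β₁ = 0.85, so c = a/β₁ = 4.634/0.85 = 5.452 in.
From the linear strain diagram with ε_cu = 0.003: ε_t = 0.003 (d − c)/c = 0.003 × (29.9 − 5.452)/5.452 = 0.0135.
Since ε_t ≥ 0.005, the section is tension-controlled.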